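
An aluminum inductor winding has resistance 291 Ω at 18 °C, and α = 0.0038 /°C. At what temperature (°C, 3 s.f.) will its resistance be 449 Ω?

161 °C

R = R₀(1 + α(T − T₀)) ⇒ T = T₀ + (R/R₀ − 1)/α
T = 18 + (449/291 − 1)/0.0038 = 18 + (0.543)/0.0038 = 161 °C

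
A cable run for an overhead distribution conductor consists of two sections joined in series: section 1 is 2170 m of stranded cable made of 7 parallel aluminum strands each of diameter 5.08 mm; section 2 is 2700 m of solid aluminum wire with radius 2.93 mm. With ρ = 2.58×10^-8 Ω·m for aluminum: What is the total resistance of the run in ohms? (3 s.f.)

2.98 Ω

Section 1: A_strand = π(2.5400e-03)² = 2.027e-05 m²; R₁ = ρL/(N·A_s) = (2.58×10^-8)(2170)/(7×2.027e-05) = 0.3946 Ω
Section 2: A = πr² = π(2.9300e-03 m)² = 2.697e-05 m²
R₂ = (2.58×10^-8)(2700)/(2.697e-05) = 2.583 Ω
R = R₁ + R₂ = 2.98 Ω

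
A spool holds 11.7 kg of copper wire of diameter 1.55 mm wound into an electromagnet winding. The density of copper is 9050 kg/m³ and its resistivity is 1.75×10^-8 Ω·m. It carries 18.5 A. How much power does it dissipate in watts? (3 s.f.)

2170 W

A = π(d/2)² = π(7.7500e-04 m)² = 1.8869e-06 m²
L = m/(density·A) = 11.7/(9050×1.8869e-06) = 685.1 m
R = ρL/A = (1.75×10^-8)(685.1)/(1.8869e-06) = 6.354 Ω
P = I²R = (18.5)² × 6.354 = 2170 W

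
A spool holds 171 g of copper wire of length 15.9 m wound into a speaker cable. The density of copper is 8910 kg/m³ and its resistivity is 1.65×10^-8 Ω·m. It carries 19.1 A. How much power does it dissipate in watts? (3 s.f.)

A = m/(density·L) = 0.171/(8910×15.9) = 1.2070e-06 m²
R = ρL/A = (1.65×10^-8)(15.9)/(1.2070e-06) = 0.2174 Ω
P = I²R = (19.1)² × 0.2174 = 79.3 W

79.3 W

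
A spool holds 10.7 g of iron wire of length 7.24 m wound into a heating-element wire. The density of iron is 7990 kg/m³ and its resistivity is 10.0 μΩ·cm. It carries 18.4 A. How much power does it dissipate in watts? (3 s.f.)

1330 W

ρ = 10.0 μΩ·cm = 1.00×10^-7 Ω·m
A = m/(density·L) = 0.0107/(7990×7.24) = 1.8497e-07 m²
R = ρL/A = (1.00×10^-7)(7.24)/(1.8497e-07) = 3.914 Ω
P = I²R = (18.4)² × 3.914 = 1330 W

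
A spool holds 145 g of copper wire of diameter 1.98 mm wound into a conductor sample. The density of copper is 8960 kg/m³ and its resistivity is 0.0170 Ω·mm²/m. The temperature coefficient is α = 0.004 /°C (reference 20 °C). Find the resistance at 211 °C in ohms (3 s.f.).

0.0512 Ω

ρ = 0.0170 Ω·mm²/m = 1.70×10^-8 Ω·m
A = π(d/2)² = π(9.9000e-04 m)² = 3.0791e-06 m²
L = m/(density·A) = 0.145/(8960×3.0791e-06) = 5.256 m
R = ρL/A = (1.70×10^-8)(5.256)/(3.0791e-06) = 0.02902 Ω
R(211 °C) = 0.02902 × (1 + 0.004×191) = 0.0512 Ω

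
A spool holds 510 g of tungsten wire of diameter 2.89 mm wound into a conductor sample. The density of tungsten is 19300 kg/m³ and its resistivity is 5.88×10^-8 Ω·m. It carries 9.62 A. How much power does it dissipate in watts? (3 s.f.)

A = π(d/2)² = π(1.4450e-03 m)² = 6.5597e-06 m²
L = m/(density·A) = 0.51/(19300×6.5597e-06) = 4.028 m
R = ρL/A = (5.88×10^-8)(4.028)/(6.5597e-06) = 0.03611 Ω
P = I²R = (9.62)² × 0.03611 = 3.34 W

3.34 W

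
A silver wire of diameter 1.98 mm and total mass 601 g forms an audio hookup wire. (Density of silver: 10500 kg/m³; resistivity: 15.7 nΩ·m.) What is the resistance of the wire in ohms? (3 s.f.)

0.0948 Ω

ρ = 15.7 nΩ·m = 1.57×10^-8 Ω·m
A = π(d/2)² = π(9.9000e-04 m)² = 3.0791e-06 m²
L = m/(density·A) = 0.601/(10500×3.0791e-06) = 18.59 m
R = ρL/A = (1.57×10^-8)(18.59)/(3.0791e-06) = 0.0948 Ω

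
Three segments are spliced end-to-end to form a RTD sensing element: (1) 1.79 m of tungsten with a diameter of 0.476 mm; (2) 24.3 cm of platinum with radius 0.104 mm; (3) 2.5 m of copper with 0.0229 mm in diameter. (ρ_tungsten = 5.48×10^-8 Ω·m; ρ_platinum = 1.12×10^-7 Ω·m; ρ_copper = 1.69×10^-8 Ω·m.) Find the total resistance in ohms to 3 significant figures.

Seg 1: A = π(d/2)² = π(2.3800e-04 m)² = 1.780e-07 m²
R_1 = (5.48×10^-8)(1.79)/(1.780e-07) = 0.5512 Ω
Seg 2: A = πr² = π(1.0400e-04 m)² = 3.398e-08 m²
R_2 = (1.12×10^-7)(0.243)/(3.398e-08) = 0.801 Ω
Seg 3: A = π(d/2)² = π(1.1450e-05 m)² = 4.119e-10 m²
R_3 = (1.69×10^-8)(2.5)/(4.119e-10) = 102.6 Ω
R_total = R_1 + R_2 + R_3 = 104 Ω

104 Ω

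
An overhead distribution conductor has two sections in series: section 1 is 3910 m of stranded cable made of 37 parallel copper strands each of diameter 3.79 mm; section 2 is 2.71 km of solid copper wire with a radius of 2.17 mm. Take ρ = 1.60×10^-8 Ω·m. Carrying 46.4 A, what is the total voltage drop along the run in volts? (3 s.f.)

Section 1: A_strand = π(1.8950e-03)² = 1.128e-05 m²; R₁ = ρL/(N·A_s) = (1.60×10^-8)(3910)/(37×1.128e-05) = 0.1499 Ω
Section 2: A = πr² = π(2.1700e-03 m)² = 1.479e-05 m²
R₂ = (1.60×10^-8)(2710)/(1.479e-05) = 2.931 Ω
R = R₁ + R₂ = 3.081 Ω
V = IR = 46.4 × 3.081 = 143 V

143 V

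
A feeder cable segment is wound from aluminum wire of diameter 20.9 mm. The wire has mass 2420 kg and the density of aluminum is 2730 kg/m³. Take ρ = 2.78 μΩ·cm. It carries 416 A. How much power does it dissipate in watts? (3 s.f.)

ρ = 2.78 μΩ·cm = 2.78×10^-8 Ω·m
A = π(d/2)² = π(1.0450e-02 m)² = 3.4307e-04 m²
L = m/(density·A) = 2420/(2730×3.4307e-04) = 2584 m
R = ρL/A = (2.78×10^-8)(2584)/(3.4307e-04) = 0.2094 Ω
P = I²R = (416)² × 0.2094 = 36200 W

36200 W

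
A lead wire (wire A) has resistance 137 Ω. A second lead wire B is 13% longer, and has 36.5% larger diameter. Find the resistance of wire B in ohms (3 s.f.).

R ∝ L/d², so R_B/R_A = (1 + 13/100) × (1 + 36.5/100)⁻²
= 1.13 × 0.5367 = 0.6065
R_B = 0.6065 × 137 = 83.1 Ω

83.1 Ω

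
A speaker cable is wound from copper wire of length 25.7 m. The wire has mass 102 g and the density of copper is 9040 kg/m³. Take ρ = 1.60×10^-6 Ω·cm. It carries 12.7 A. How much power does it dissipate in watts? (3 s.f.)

151 W

ρ = 1.60×10^-6 Ω·cm = 1.60×10^-8 Ω·m
A = m/(density·L) = 0.102/(9040×25.7) = 4.3903e-07 m²
R = ρL/A = (1.60×10^-8)(25.7)/(4.3903e-07) = 0.9366 Ω
P = I²R = (12.7)² × 0.9366 = 151 W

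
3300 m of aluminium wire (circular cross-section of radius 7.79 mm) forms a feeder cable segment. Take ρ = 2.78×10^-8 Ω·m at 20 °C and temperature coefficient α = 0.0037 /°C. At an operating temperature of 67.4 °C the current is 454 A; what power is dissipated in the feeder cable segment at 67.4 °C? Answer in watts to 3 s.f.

A = πr² = π(7.7900e-03 m)² = 1.906e-04 m²
R₍20₎ = ρL/A = (2.78×10^-8)(3300)/(1.906e-04) = 0.4812 Ω
R₍67.4₎ = R₍20₎(1 + αΔT) = 0.4812 × (1 + 0.0037×47.4) = 0.5656 Ω
P = I²R = (454)² × 0.5656 = 1.17×10^5 W

1.17×10^5 W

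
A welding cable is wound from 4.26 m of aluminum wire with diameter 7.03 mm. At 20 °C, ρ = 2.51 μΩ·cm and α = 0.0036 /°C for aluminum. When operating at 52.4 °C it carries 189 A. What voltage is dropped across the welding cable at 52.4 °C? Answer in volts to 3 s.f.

ρ = 2.51 μΩ·cm = 2.51×10^-8 Ω·m
A = π(d/2)² = π(3.5150e-03 m)² = 3.882e-05 m²
R₍20₎ = ρL/A = (2.51×10^-8)(4.26)/(3.882e-05) = 0.002755 Ω
R₍52.4₎ = R₍20₎(1 + αΔT) = 0.002755 × (1 + 0.0036×32.4) = 0.003076 Ω
V = IR = 189 × 0.003076 = 0.581 V

0.581 V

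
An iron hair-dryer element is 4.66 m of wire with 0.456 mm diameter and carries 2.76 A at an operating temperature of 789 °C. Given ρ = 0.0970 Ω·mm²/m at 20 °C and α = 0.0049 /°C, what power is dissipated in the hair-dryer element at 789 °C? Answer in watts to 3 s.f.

ρ = 0.0970 Ω·mm²/m = 9.70×10^-8 Ω·m
A = π(d/2)² = π(2.2800e-04 m)² = 1.633e-07 m²
R₍20₎ = ρL/A = (9.70×10^-8)(4.66)/(1.633e-07) = 2.768 Ω
R₍789₎ = R₍20₎(1 + αΔT) = 2.768 × (1 + 0.0049×769) = 13.2 Ω
P = I²R = (2.76)² × 13.2 = 101 W

101 W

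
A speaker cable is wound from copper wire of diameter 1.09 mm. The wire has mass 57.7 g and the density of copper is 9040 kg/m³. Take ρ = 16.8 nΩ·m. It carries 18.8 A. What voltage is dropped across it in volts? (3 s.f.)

2.32 V

ρ = 16.8 nΩ·m = 1.68×10^-8 Ω·m
A = π(d/2)² = π(5.4500e-04 m)² = 9.3313e-07 m²
L = m/(density·A) = 0.0577/(9040×9.3313e-07) = 6.84 m
R = ρL/A = (1.68×10^-8)(6.84)/(9.3313e-07) = 0.1231 Ω
V = IR = 18.8 × 0.1231 = 2.32 V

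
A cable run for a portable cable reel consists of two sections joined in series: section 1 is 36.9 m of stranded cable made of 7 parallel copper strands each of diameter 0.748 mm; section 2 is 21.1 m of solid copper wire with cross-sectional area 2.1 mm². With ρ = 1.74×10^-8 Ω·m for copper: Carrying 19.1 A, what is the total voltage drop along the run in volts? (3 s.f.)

Section 1: A_strand = π(3.7400e-04)² = 4.394e-07 m²; R₁ = ρL/(N·A_s) = (1.74×10^-8)(36.9)/(7×4.394e-07) = 0.2087 Ω
Section 2: A = 2.1 mm² = 2.100e-06 m²
R₂ = (1.74×10^-8)(21.1)/(2.100e-06) = 0.1748 Ω
R = R₁ + R₂ = 0.3836 Ω
V = IR = 19.1 × 0.3836 = 7.33 V

7.33 V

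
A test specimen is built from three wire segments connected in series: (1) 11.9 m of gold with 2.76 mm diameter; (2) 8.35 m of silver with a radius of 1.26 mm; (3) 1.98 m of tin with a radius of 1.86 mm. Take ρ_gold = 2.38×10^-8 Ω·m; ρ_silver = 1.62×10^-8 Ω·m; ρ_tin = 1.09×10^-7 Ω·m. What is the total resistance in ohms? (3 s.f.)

0.0943 Ω

Seg 1: A = π(d/2)² = π(1.3800e-03 m)² = 5.983e-06 m²
R_1 = (2.38×10^-8)(11.9)/(5.983e-06) = 0.04734 Ω
Seg 2: A = πr² = π(1.2600e-03 m)² = 4.988e-06 m²
R_2 = (1.62×10^-8)(8.35)/(4.988e-06) = 0.02712 Ω
Seg 3: A = πr² = π(1.8600e-03 m)² = 1.087e-05 m²
R_3 = (1.09×10^-7)(1.98)/(1.087e-05) = 0.01986 Ω
R_total = R_1 + R_2 + R_3 = 0.0943 Ω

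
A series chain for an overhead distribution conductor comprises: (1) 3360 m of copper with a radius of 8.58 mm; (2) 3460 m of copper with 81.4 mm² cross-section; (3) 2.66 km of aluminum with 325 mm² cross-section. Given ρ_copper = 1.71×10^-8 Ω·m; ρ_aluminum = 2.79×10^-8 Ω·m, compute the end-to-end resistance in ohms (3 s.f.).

1.20 Ω

Seg 1: A = πr² = π(8.5800e-03 m)² = 2.313e-04 m²
R_1 = (1.71×10^-8)(3360)/(2.313e-04) = 0.2484 Ω
Seg 2: A = 81.4 mm² = 8.140e-05 m²
R_2 = (1.71×10^-8)(3460)/(8.140e-05) = 0.7269 Ω
Seg 3: A = 325 mm² = 3.250e-04 m²
R_3 = (2.79×10^-8)(2660)/(3.250e-04) = 0.2284 Ω
R_total = R_1 + R_2 + R_3 = 1.20 Ω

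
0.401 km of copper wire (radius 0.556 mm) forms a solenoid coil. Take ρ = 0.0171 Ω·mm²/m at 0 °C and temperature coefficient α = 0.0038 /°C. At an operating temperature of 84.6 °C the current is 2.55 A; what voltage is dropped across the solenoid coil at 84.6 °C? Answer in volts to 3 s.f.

ρ = 0.0171 Ω·mm²/m = 1.71×10^-8 Ω·m
A = πr² = π(5.5600e-04 m)² = 9.712e-07 m²
R₍0₎ = ρL/A = (1.71×10^-8)(401)/(9.712e-07) = 7.061 Ω
R₍84.6₎ = R₍0₎(1 + αΔT) = 7.061 × (1 + 0.0038×84.6) = 9.33 Ω
V = IR = 2.55 × 9.33 = 23.8 V

23.8 V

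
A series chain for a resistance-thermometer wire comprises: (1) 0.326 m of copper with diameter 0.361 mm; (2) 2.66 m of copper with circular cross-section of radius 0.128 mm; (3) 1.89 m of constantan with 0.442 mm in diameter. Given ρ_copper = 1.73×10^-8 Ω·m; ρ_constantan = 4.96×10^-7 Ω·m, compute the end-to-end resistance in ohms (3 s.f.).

7.06 Ω

Seg 1: A = π(d/2)² = π(1.8050e-04 m)² = 1.024e-07 m²
R_1 = (1.73×10^-8)(0.326)/(1.024e-07) = 0.0551 Ω
Seg 2: A = πr² = π(1.2800e-04 m)² = 5.147e-08 m²
R_2 = (1.73×10^-8)(2.66)/(5.147e-08) = 0.894 Ω
Seg 3: A = π(d/2)² = π(2.2100e-04 m)² = 1.534e-07 m²
R_3 = (4.96×10^-7)(1.89)/(1.534e-07) = 6.11 Ω
R_total = R_1 + R_2 + R_3 = 7.06 Ω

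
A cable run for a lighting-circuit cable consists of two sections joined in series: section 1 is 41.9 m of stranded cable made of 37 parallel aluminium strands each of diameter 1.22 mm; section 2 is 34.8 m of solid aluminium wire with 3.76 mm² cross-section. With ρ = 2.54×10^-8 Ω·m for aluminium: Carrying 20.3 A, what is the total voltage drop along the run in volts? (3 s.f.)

Section 1: A_strand = π(6.1000e-04)² = 1.169e-06 m²; R₁ = ρL/(N·A_s) = (2.54×10^-8)(41.9)/(37×1.169e-06) = 0.02461 Ω
Section 2: A = 3.76 mm² = 3.760e-06 m²
R₂ = (2.54×10^-8)(34.8)/(3.760e-06) = 0.2351 Ω
R = R₁ + R₂ = 0.2597 Ω
V = IR = 20.3 × 0.2597 = 5.27 V

5.27 V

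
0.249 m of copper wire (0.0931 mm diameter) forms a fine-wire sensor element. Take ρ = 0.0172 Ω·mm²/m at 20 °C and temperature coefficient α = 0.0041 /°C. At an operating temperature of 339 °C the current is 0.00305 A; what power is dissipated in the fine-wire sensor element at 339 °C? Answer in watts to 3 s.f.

ρ = 0.0172 Ω·mm²/m = 1.72×10^-8 Ω·m
A = π(d/2)² = π(4.6550e-05 m)² = 6.808e-09 m²
R₍20₎ = ρL/A = (1.72×10^-8)(0.249)/(6.808e-09) = 0.6291 Ω
R₍339₎ = R₍20₎(1 + αΔT) = 0.6291 × (1 + 0.0041×319) = 1.452 Ω
P = I²R = (0.00305)² × 1.452 = 1.35×10^-5 W

1.35×10^-5 W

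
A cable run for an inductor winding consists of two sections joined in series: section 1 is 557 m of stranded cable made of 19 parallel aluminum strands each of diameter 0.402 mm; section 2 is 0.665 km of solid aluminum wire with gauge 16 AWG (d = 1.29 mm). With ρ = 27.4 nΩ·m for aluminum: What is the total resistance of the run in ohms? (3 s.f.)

20.3 Ω

ρ = 27.4 nΩ·m = 2.74×10^-8 Ω·m
Section 1: A_strand = π(2.0100e-04)² = 1.269e-07 m²; R₁ = ρL/(N·A_s) = (2.74×10^-8)(557)/(19×1.269e-07) = 6.329 Ω
Section 2: A = π(1.29/2 mm)² = π(6.4500e-04 m)² = 1.307e-06 m²
R₂ = (2.74×10^-8)(665)/(1.307e-06) = 13.94 Ω
R = R₁ + R₂ = 20.3 Ω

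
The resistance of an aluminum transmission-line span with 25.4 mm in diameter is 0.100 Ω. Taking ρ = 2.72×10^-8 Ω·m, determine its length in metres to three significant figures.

A = π(d/2)² = π(1.2700e-02 m)² = 5.067e-04 m²
L = RA/ρ = (0.1)(5.067e-04)/(2.72×10^-8) = 1860 m

1860 m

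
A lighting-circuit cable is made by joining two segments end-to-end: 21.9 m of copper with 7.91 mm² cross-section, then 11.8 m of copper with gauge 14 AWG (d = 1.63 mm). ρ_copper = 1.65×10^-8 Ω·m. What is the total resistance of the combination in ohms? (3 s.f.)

Segment 1: A = 7.91 mm² = 7.910e-06 m²
R₁ = ρL/A = (1.65×10^-8)(21.9)/(7.910e-06) = 0.04568 Ω
Segment 2: A = π(1.63/2 mm)² = π(8.1500e-04 m)² = 2.087e-06 m²
R₂ = (1.65×10^-8)(11.8)/(2.087e-06) = 0.0933 Ω
R = R₁ + R₂ = 0.139 Ω

0.139 Ω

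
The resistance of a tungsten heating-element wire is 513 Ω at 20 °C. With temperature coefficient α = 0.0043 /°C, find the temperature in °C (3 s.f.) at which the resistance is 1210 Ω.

R = R₀(1 + α(T − T₀)) ⇒ T = T₀ + (R/R₀ − 1)/α
T = 20 + (1210/513 − 1)/0.0043 = 20 + (1.359)/0.0043 = 336 °C

336 °C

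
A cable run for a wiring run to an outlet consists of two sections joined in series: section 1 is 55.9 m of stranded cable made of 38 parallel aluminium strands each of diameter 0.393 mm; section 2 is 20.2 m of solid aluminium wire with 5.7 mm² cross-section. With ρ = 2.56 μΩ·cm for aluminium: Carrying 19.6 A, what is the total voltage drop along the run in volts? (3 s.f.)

7.86 V

ρ = 2.56 μΩ·cm = 2.56×10^-8 Ω·m
Section 1: A_strand = π(1.9650e-04)² = 1.213e-07 m²; R₁ = ρL/(N·A_s) = (2.56×10^-8)(55.9)/(38×1.213e-07) = 0.3105 Ω
Section 2: A = 5.7 mm² = 5.700e-06 m²
R₂ = (2.56×10^-8)(20.2)/(5.700e-06) = 0.09072 Ω
R = R₁ + R₂ = 0.4012 Ω
V = IR = 19.6 × 0.4012 = 7.86 V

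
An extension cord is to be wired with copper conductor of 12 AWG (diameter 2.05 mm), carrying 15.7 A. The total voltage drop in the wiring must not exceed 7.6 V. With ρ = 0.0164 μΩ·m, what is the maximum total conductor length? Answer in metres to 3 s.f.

ρ = 0.0164 μΩ·m = 1.64×10^-8 Ω·m
A = π(2.05/2 mm)² = π(1.0250e-03 m)² = 3.301e-06 m²
L_max = V_max·A/(1·ρI) = (7.6)(3.301e-06)/(1.64×10^-8×15.7) = 97.4 m

97.4 m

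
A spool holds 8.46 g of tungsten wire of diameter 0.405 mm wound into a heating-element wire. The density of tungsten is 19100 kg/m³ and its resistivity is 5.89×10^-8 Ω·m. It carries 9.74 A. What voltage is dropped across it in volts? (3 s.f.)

A = π(d/2)² = π(2.0250e-04 m)² = 1.2882e-07 m²
L = m/(density·A) = 0.00846/(19100×1.2882e-07) = 3.438 m
R = ρL/A = (5.89×10^-8)(3.438)/(1.2882e-07) = 1.572 Ω
V = IR = 9.74 × 1.572 = 15.3 V

15.3 V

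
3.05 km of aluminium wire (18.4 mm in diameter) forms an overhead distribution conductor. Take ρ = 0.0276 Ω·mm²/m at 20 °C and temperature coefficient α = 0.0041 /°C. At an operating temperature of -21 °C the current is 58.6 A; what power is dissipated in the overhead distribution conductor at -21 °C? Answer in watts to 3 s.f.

ρ = 0.0276 Ω·mm²/m = 2.76×10^-8 Ω·m
A = π(d/2)² = π(9.2000e-03 m)² = 2.659e-04 m²
R₍20₎ = ρL/A = (2.76×10^-8)(3050)/(2.659e-04) = 0.3166 Ω
R₍-21₎ = R₍20₎(1 + αΔT) = 0.3166 × (1 + 0.0041×-41) = 0.2634 Ω
P = I²R = (58.6)² × 0.2634 = 904 W

904 W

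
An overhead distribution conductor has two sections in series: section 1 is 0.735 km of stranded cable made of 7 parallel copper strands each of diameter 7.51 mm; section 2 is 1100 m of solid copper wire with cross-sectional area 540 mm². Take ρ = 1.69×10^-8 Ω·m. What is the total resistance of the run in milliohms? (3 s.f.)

74.5 mΩ

Section 1: A_strand = π(3.7550e-03)² = 4.430e-05 m²; R₁ = ρL/(N·A_s) = (1.69×10^-8)(735)/(7×4.430e-05) = 0.04006 Ω
Section 2: A = 540 mm² = 5.400e-04 m²
R₂ = (1.69×10^-8)(1100)/(5.400e-04) = 0.03443 Ω
R = R₁ + R₂ = 74.5 mΩ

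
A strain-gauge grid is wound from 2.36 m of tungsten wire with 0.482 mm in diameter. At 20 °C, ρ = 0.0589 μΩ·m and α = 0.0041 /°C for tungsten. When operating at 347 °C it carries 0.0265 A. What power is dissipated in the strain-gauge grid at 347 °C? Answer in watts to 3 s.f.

ρ = 0.0589 μΩ·m = 5.89×10^-8 Ω·m
A = π(d/2)² = π(2.4100e-04 m)² = 1.825e-07 m²
R₍20₎ = ρL/A = (5.89×10^-8)(2.36)/(1.825e-07) = 0.7618 Ω
R₍347₎ = R₍20₎(1 + αΔT) = 0.7618 × (1 + 0.0041×327) = 1.783 Ω
P = I²R = (0.0265)² × 1.783 = 0.00125 W

0.00125 W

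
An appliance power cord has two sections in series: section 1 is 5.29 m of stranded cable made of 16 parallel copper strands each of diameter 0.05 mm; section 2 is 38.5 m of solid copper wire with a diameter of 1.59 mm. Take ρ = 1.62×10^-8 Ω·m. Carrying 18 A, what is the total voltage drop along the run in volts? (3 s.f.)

54.8 V

Section 1: A_strand = π(2.5000e-05)² = 1.963e-09 m²; R₁ = ρL/(N·A_s) = (1.62×10^-8)(5.29)/(16×1.963e-09) = 2.728 Ω
Section 2: A = π(d/2)² = π(7.9500e-04 m)² = 1.986e-06 m²
R₂ = (1.62×10^-8)(38.5)/(1.986e-06) = 0.3141 Ω
R = R₁ + R₂ = 3.042 Ω
V = IR = 18 × 3.042 = 54.8 V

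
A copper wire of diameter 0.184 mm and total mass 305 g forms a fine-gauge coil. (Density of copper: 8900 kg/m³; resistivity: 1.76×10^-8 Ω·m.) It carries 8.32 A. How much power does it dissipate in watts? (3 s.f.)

A = π(d/2)² = π(9.2000e-05 m)² = 2.6590e-08 m²
L = m/(density·A) = 0.305/(8900×2.6590e-08) = 1289 m
R = ρL/A = (1.76×10^-8)(1289)/(2.6590e-08) = 853 Ω
P = I²R = (8.32)² × 853 = 59000 W

59000 W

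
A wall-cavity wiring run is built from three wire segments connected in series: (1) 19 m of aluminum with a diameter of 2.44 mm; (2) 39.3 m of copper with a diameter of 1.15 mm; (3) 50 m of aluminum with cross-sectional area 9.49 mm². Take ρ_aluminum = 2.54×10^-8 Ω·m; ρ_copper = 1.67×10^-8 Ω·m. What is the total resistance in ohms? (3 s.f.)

Seg 1: A = π(d/2)² = π(1.2200e-03 m)² = 4.676e-06 m²
R_1 = (2.54×10^-8)(19)/(4.676e-06) = 0.1032 Ω
Seg 2: A = π(d/2)² = π(5.7500e-04 m)² = 1.039e-06 m²
R_2 = (1.67×10^-8)(39.3)/(1.039e-06) = 0.6319 Ω
Seg 3: A = 9.49 mm² = 9.490e-06 m²
R_3 = (2.54×10^-8)(50)/(9.490e-06) = 0.1338 Ω
R_total = R_1 + R_2 + R_3 = 0.869 Ω

0.869 Ω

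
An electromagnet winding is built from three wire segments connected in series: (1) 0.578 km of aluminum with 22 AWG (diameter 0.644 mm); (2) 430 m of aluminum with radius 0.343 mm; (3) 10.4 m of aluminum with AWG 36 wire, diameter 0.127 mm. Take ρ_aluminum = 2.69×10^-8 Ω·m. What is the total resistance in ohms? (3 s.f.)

101 Ω

Seg 1: A = π(0.644/2 mm)² = π(3.2200e-04 m)² = 3.257e-07 m²
R_1 = (2.69×10^-8)(578)/(3.257e-07) = 47.73 Ω
Seg 2: A = πr² = π(3.4300e-04 m)² = 3.696e-07 m²
R_2 = (2.69×10^-8)(430)/(3.696e-07) = 31.3 Ω
Seg 3: A = π(0.127/2 mm)² = π(6.3500e-05 m)² = 1.267e-08 m²
R_3 = (2.69×10^-8)(10.4)/(1.267e-08) = 22.08 Ω
R_total = R_1 + R_2 + R_3 = 101 Ω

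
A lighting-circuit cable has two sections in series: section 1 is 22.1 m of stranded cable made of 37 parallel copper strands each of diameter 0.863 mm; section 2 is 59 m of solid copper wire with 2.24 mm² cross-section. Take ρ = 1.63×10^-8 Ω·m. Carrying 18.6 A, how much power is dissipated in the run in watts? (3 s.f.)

154 W

Section 1: A_strand = π(4.3150e-04)² = 5.849e-07 m²; R₁ = ρL/(N·A_s) = (1.63×10^-8)(22.1)/(37×5.849e-07) = 0.01664 Ω
Section 2: A = 2.24 mm² = 2.240e-06 m²
R₂ = (1.63×10^-8)(59)/(2.240e-06) = 0.4293 Ω
R = R₁ + R₂ = 0.446 Ω
P = I²R = (18.6)² × 0.446 = 154 W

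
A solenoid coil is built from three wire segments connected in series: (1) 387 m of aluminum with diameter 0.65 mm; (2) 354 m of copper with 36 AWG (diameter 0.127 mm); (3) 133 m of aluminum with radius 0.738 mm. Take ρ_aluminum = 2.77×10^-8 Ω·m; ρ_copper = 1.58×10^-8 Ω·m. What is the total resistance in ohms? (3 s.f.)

Seg 1: A = π(d/2)² = π(3.2500e-04 m)² = 3.318e-07 m²
R_1 = (2.77×10^-8)(387)/(3.318e-07) = 32.31 Ω
Seg 2: A = π(0.127/2 mm)² = π(6.3500e-05 m)² = 1.267e-08 m²
R_2 = (1.58×10^-8)(354)/(1.267e-08) = 441.5 Ω
Seg 3: A = πr² = π(7.3800e-04 m)² = 1.711e-06 m²
R_3 = (2.77×10^-8)(133)/(1.711e-06) = 2.153 Ω
R_total = R_1 + R_2 + R_3 = 476 Ω

476 Ω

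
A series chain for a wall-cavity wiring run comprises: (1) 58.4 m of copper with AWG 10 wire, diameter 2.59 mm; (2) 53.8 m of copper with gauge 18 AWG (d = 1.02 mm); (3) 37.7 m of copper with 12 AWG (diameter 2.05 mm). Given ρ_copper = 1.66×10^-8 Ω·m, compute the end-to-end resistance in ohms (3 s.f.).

Seg 1: A = π(2.59/2 mm)² = π(1.2950e-03 m)² = 5.269e-06 m²
R_1 = (1.66×10^-8)(58.4)/(5.269e-06) = 0.184 Ω
Seg 2: A = π(1.02/2 mm)² = π(5.1000e-04 m)² = 8.171e-07 m²
R_2 = (1.66×10^-8)(53.8)/(8.171e-07) = 1.093 Ω
Seg 3: A = π(2.05/2 mm)² = π(1.0250e-03 m)² = 3.301e-06 m²
R_3 = (1.66×10^-8)(37.7)/(3.301e-06) = 0.1896 Ω
R_total = R_1 + R_2 + R_3 = 1.47 Ω

1.47 Ω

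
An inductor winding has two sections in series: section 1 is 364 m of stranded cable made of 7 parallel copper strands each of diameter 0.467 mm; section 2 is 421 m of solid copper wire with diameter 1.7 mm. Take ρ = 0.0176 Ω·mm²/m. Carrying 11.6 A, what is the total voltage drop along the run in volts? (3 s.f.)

99.8 V

ρ = 0.0176 Ω·mm²/m = 1.76×10^-8 Ω·m
Section 1: A_strand = π(2.3350e-04)² = 1.713e-07 m²; R₁ = ρL/(N·A_s) = (1.76×10^-8)(364)/(7×1.713e-07) = 5.343 Ω
Section 2: A = π(d/2)² = π(8.5000e-04 m)² = 2.270e-06 m²
R₂ = (1.76×10^-8)(421)/(2.270e-06) = 3.264 Ω
R = R₁ + R₂ = 8.608 Ω
V = IR = 11.6 × 8.608 = 99.8 V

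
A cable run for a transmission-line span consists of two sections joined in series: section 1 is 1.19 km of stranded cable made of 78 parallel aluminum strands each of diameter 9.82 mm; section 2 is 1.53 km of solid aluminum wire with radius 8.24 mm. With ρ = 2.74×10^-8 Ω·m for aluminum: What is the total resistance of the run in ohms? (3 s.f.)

0.202 Ω

Section 1: A_strand = π(4.9100e-03)² = 7.574e-05 m²; R₁ = ρL/(N·A_s) = (2.74×10^-8)(1190)/(78×7.574e-05) = 0.005519 Ω
Section 2: A = πr² = π(8.2400e-03 m)² = 2.133e-04 m²
R₂ = (2.74×10^-8)(1530)/(2.133e-04) = 0.1965 Ω
R = R₁ + R₂ = 0.202 Ω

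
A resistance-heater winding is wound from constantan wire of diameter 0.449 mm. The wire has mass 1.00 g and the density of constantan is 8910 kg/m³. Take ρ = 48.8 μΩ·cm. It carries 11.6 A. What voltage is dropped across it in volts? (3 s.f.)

25.3 V

ρ = 48.8 μΩ·cm = 4.88×10^-7 Ω·m
A = π(d/2)² = π(2.2450e-04 m)² = 1.5834e-07 m²
L = m/(density·A) = 0.001/(8910×1.5834e-07) = 0.7088 m
R = ρL/A = (4.88×10^-7)(0.7088)/(1.5834e-07) = 2.185 Ω
V = IR = 11.6 × 2.185 = 25.3 V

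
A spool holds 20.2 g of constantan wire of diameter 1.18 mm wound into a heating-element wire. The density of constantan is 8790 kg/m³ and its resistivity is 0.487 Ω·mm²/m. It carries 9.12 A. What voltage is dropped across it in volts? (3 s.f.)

8.53 V

ρ = 0.487 Ω·mm²/m = 4.87×10^-7 Ω·m
A = π(d/2)² = π(5.9000e-04 m)² = 1.0936e-06 m²
L = m/(density·A) = 0.0202/(8790×1.0936e-06) = 2.101 m
R = ρL/A = (4.87×10^-7)(2.101)/(1.0936e-06) = 0.9358 Ω
V = IR = 9.12 × 0.9358 = 8.53 V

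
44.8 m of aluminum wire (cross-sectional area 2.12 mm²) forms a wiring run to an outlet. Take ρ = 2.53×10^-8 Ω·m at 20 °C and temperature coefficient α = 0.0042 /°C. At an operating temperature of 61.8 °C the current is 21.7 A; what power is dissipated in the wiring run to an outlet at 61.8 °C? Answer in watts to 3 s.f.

296 W

A = 2.12 mm² = 2.120e-06 m²
R₍20₎ = ρL/A = (2.53×10^-8)(44.8)/(2.120e-06) = 0.5346 Ω
R₍61.8₎ = R₍20₎(1 + αΔT) = 0.5346 × (1 + 0.0042×41.8) = 0.6285 Ω
P = I²R = (21.7)² × 0.6285 = 296 W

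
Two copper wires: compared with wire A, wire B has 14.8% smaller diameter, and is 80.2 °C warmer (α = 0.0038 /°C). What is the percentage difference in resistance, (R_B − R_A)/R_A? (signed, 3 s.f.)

79.7%

R ∝ ρL/d² with ρ ∝ (1+αΔT), so R_B/R_A = (1 − 14.8/100)⁻² × (1 + 0.0038×80.2)
= 1.378 × 1.305 = 1.797
(R_B − R_A)/R_A = 1.797 − 1 = 79.7%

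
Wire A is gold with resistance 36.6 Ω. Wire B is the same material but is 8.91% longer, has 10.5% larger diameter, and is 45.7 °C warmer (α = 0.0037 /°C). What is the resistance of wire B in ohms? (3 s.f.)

R ∝ ρL/d² with ρ ∝ (1+αΔT), so R_B/R_A = (1 + 8.91/100) × (1 + 10.5/100)⁻² × (1 + 0.0037×45.7)
= 1.089 × 0.819 × 1.169 = 1.043
R_B = 1.043 × 36.6 = 38.2 Ω

38.2 Ω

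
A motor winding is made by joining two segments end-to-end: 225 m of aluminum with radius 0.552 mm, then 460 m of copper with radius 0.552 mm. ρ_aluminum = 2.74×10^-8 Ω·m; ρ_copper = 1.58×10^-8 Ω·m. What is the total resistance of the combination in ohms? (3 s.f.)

Segment 1: A = πr² = π(5.5200e-04 m)² = 9.573e-07 m²
R₁ = ρL/A = (2.74×10^-8)(225)/(9.573e-07) = 6.44 Ω
R₂ = (1.58×10^-8)(460)/(9.573e-07) = 7.593 Ω
R = R₁ + R₂ = 14.0 Ω

14.0 Ω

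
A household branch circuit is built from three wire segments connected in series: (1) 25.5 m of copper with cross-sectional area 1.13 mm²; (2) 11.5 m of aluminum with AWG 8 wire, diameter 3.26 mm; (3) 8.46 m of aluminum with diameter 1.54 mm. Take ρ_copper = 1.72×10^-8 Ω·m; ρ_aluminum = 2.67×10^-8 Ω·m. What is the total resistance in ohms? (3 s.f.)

Seg 1: A = 1.13 mm² = 1.130e-06 m²
R_1 = (1.72×10^-8)(25.5)/(1.130e-06) = 0.3881 Ω
Seg 2: A = π(3.26/2 mm)² = π(1.6300e-03 m)² = 8.347e-06 m²
R_2 = (2.67×10^-8)(11.5)/(8.347e-06) = 0.03679 Ω
Seg 3: A = π(d/2)² = π(7.7000e-04 m)² = 1.863e-06 m²
R_3 = (2.67×10^-8)(8.46)/(1.863e-06) = 0.1213 Ω
R_total = R_1 + R_2 + R_3 = 0.546 Ω

0.546 Ω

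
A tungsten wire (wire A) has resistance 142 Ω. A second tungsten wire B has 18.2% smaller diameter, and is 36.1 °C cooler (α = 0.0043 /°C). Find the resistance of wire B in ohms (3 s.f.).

179 Ω

R ∝ ρL/d² with ρ ∝ (1+αΔT), so R_B/R_A = (1 − 18.2/100)⁻² × (1 − 0.0043×36.1)
= 1.494 × 0.8448 = 1.262
R_B = 1.262 × 142 = 179 Ω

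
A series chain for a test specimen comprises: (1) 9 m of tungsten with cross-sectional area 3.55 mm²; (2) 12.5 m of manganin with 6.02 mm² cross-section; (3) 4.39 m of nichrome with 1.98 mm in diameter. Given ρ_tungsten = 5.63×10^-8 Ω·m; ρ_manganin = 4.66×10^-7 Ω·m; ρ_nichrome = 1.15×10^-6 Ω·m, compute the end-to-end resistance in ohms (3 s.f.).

Seg 1: A = 3.55 mm² = 3.550e-06 m²
R_1 = (5.63×10^-8)(9)/(3.550e-06) = 0.1427 Ω
Seg 2: A = 6.02 mm² = 6.020e-06 m²
R_2 = (4.66×10^-7)(12.5)/(6.020e-06) = 0.9676 Ω
Seg 3: A = π(d/2)² = π(9.9000e-04 m)² = 3.079e-06 m²
R_3 = (1.15×10^-6)(4.39)/(3.079e-06) = 1.64 Ω
R_total = R_1 + R_2 + R_3 = 2.75 Ω

2.75 Ω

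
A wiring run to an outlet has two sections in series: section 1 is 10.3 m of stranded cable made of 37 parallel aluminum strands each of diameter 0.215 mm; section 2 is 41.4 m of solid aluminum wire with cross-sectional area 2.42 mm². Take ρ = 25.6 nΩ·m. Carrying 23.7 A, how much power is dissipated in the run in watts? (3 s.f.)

356 W

ρ = 25.6 nΩ·m = 2.56×10^-8 Ω·m
Section 1: A_strand = π(1.0750e-04)² = 3.631e-08 m²; R₁ = ρL/(N·A_s) = (2.56×10^-8)(10.3)/(37×3.631e-08) = 0.1963 Ω
Section 2: A = 2.42 mm² = 2.420e-06 m²
R₂ = (2.56×10^-8)(41.4)/(2.420e-06) = 0.438 Ω
R = R₁ + R₂ = 0.6342 Ω
P = I²R = (23.7)² × 0.6342 = 356 W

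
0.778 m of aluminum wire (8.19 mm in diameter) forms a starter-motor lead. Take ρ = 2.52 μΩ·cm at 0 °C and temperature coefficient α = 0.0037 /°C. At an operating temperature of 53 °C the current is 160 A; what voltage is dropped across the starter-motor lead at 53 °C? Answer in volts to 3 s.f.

0.0712 V

ρ = 2.52 μΩ·cm = 2.52×10^-8 Ω·m
A = π(d/2)² = π(4.0950e-03 m)² = 5.268e-05 m²
R₍0₎ = ρL/A = (2.52×10^-8)(0.778)/(5.268e-05) = 3.722×10^-4 Ω
R₍53₎ = R₍0₎(1 + αΔT) = 3.722×10^-4 × (1 + 0.0037×53) = 4.451×10^-4 Ω
V = IR = 160 × 4.451×10^-4 = 0.0712 V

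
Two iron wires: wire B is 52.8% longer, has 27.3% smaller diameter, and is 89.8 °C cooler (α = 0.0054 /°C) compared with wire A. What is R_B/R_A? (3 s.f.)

R ∝ ρL/d² with ρ ∝ (1+αΔT), so R_B/R_A = (1 + 52.8/100) × (1 − 27.3/100)⁻² × (1 − 0.0054×89.8)
= 1.528 × 1.892 × 0.5151 = 1.49

1.49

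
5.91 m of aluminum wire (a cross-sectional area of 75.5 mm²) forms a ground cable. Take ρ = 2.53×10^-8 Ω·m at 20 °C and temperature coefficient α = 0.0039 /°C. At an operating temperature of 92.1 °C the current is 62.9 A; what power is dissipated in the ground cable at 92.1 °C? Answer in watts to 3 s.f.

10.0 W

A = 75.5 mm² = 7.550e-05 m²
R₍20₎ = ρL/A = (2.53×10^-8)(5.91)/(7.550e-05) = 0.00198 Ω
R₍92.1₎ = R₍20₎(1 + αΔT) = 0.00198 × (1 + 0.0039×72.1) = 0.002537 Ω
P = I²R = (62.9)² × 0.002537 = 10.0 W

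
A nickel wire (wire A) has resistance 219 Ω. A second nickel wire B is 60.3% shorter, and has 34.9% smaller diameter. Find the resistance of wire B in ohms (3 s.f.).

R ∝ L/d², so R_B/R_A = (1 − 60.3/100) × (1 − 34.9/100)⁻²
= 0.397 × 2.36 = 0.9368
R_B = 0.9368 × 219 = 205 Ω

205 Ω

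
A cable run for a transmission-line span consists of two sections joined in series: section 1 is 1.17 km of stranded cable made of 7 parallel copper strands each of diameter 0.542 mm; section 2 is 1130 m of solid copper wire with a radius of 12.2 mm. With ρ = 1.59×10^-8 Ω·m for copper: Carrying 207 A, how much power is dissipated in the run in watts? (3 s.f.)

Section 1: A_strand = π(2.7100e-04)² = 2.307e-07 m²; R₁ = ρL/(N·A_s) = (1.59×10^-8)(1170)/(7×2.307e-07) = 11.52 Ω
Section 2: A = πr² = π(1.2200e-02 m)² = 4.676e-04 m²
R₂ = (1.59×10^-8)(1130)/(4.676e-04) = 0.03842 Ω
R = R₁ + R₂ = 11.56 Ω
P = I²R = (207)² × 11.56 = 4.95×10^5 W

4.95×10^5 W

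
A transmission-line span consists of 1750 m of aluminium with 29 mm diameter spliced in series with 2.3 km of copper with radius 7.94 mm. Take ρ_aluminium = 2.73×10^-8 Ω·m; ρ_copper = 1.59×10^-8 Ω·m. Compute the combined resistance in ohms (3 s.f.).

Segment 1: A = π(d/2)² = π(1.4500e-02 m)² = 6.605e-04 m²
R₁ = ρL/A = (2.73×10^-8)(1750)/(6.605e-04) = 0.07233 Ω
Segment 2: A = πr² = π(7.9400e-03 m)² = 1.981e-04 m²
R₂ = (1.59×10^-8)(2300)/(1.981e-04) = 0.1846 Ω
R = R₁ + R₂ = 0.257 Ω

0.257 Ω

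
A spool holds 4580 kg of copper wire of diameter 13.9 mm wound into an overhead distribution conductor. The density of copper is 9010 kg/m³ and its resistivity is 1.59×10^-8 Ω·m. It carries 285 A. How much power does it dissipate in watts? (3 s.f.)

28500 W

A = π(d/2)² = π(6.9500e-03 m)² = 1.5175e-04 m²
L = m/(density·A) = 4580/(9010×1.5175e-04) = 3350 m
R = ρL/A = (1.59×10^-8)(3350)/(1.5175e-04) = 0.351 Ω
P = I²R = (285)² × 0.351 = 28500 W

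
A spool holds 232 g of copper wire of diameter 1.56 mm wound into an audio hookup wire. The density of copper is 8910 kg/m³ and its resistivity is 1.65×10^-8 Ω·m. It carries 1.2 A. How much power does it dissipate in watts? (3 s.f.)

A = π(d/2)² = π(7.8000e-04 m)² = 1.9113e-06 m²
L = m/(density·A) = 0.232/(8910×1.9113e-06) = 13.62 m
R = ρL/A = (1.65×10^-8)(13.62)/(1.9113e-06) = 0.1176 Ω
P = I²R = (1.2)² × 0.1176 = 0.169 W

0.169 W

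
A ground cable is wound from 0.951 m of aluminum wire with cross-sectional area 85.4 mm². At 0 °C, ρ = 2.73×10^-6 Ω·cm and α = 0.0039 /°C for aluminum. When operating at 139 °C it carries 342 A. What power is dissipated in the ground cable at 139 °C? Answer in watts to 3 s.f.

ρ = 2.73×10^-6 Ω·cm = 2.73×10^-8 Ω·m
A = 85.4 mm² = 8.540e-05 m²
R₍0₎ = ρL/A = (2.73×10^-8)(0.951)/(8.540e-05) = 3.040×10^-4 Ω
R₍139₎ = R₍0₎(1 + αΔT) = 3.040×10^-4 × (1 + 0.0039×139) = 4.688×10^-4 Ω
P = I²R = (342)² × 4.688×10^-4 = 54.8 W

54.8 W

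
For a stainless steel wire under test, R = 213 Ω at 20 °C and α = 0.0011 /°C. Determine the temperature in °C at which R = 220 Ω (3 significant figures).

R = R₀(1 + α(T − T₀)) ⇒ T = T₀ + (R/R₀ − 1)/α
T = 20 + (220/213 − 1)/0.0011 = 20 + (0.03286)/0.0011 = 49.9 °C

49.9 °C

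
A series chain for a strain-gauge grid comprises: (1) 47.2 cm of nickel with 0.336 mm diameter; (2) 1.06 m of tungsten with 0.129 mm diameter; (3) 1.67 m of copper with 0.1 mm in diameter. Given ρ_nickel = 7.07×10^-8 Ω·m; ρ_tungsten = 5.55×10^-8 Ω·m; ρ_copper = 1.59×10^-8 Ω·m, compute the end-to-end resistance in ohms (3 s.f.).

8.26 Ω

Seg 1: A = π(d/2)² = π(1.6800e-04 m)² = 8.867e-08 m²
R_1 = (7.07×10^-8)(0.472)/(8.867e-08) = 0.3764 Ω
Seg 2: A = π(d/2)² = π(6.4500e-05 m)² = 1.307e-08 m²
R_2 = (5.55×10^-8)(1.06)/(1.307e-08) = 4.501 Ω
Seg 3: A = π(d/2)² = π(5.0000e-05 m)² = 7.854e-09 m²
R_3 = (1.59×10^-8)(1.67)/(7.854e-09) = 3.381 Ω
R_total = R_1 + R_2 + R_3 = 8.26 Ω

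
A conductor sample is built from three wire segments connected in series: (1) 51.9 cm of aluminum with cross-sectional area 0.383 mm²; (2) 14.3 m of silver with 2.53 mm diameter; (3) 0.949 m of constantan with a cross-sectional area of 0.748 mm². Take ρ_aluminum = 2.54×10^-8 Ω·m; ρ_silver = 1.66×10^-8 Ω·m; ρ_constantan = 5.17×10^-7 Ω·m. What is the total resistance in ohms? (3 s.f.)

0.738 Ω

Seg 1: A = 0.383 mm² = 3.830e-07 m²
R_1 = (2.54×10^-8)(0.519)/(3.830e-07) = 0.03442 Ω
Seg 2: A = π(d/2)² = π(1.2650e-03 m)² = 5.027e-06 m²
R_2 = (1.66×10^-8)(14.3)/(5.027e-06) = 0.04722 Ω
Seg 3: A = 0.748 mm² = 7.480e-07 m²
R_3 = (5.17×10^-7)(0.949)/(7.480e-07) = 0.6559 Ω
R_total = R_1 + R_2 + R_3 = 0.738 Ω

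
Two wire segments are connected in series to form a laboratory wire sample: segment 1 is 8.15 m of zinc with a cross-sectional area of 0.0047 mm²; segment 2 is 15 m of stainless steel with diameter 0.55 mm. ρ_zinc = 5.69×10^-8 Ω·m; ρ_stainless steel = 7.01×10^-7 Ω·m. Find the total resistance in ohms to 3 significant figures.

143 Ω

Segment 1: A = 0.0047 mm² = 4.700e-09 m²
R₁ = ρL/A = (5.69×10^-8)(8.15)/(4.700e-09) = 98.67 Ω
Segment 2: A = π(d/2)² = π(2.7500e-04 m)² = 2.376e-07 m²
R₂ = (7.01×10^-7)(15)/(2.376e-07) = 44.26 Ω
R = R₁ + R₂ = 143 Ω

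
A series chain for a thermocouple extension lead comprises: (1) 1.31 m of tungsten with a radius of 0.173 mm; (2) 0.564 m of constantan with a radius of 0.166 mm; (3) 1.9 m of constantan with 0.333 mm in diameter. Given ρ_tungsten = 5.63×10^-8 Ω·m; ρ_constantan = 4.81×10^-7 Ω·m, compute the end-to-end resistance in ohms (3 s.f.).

Seg 1: A = πr² = π(1.7300e-04 m)² = 9.402e-08 m²
R_1 = (5.63×10^-8)(1.31)/(9.402e-08) = 0.7844 Ω
Seg 2: A = πr² = π(1.6600e-04 m)² = 8.657e-08 m²
R_2 = (4.81×10^-7)(0.564)/(8.657e-08) = 3.134 Ω
Seg 3: A = π(d/2)² = π(1.6650e-04 m)² = 8.709e-08 m²
R_3 = (4.81×10^-7)(1.9)/(8.709e-08) = 10.49 Ω
R_total = R_1 + R_2 + R_3 = 14.4 Ω

14.4 Ω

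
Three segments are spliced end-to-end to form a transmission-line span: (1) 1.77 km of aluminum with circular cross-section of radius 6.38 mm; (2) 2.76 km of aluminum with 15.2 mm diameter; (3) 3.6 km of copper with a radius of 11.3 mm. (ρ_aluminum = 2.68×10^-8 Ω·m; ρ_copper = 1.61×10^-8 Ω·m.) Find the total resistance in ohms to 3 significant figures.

Seg 1: A = πr² = π(6.3800e-03 m)² = 1.279e-04 m²
R_1 = (2.68×10^-8)(1770)/(1.279e-04) = 0.371 Ω
Seg 2: A = π(d/2)² = π(7.6000e-03 m)² = 1.815e-04 m²
R_2 = (2.68×10^-8)(2760)/(1.815e-04) = 0.4076 Ω
Seg 3: A = πr² = π(1.1300e-02 m)² = 4.011e-04 m²
R_3 = (1.61×10^-8)(3600)/(4.011e-04) = 0.1445 Ω
R_total = R_1 + R_2 + R_3 = 0.923 Ω

0.923 Ω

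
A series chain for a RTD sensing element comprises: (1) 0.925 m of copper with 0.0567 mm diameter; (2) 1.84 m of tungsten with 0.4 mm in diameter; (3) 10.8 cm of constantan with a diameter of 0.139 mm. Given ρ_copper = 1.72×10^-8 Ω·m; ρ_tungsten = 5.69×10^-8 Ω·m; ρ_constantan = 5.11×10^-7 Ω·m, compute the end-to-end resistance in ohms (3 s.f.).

Seg 1: A = π(d/2)² = π(2.8350e-05 m)² = 2.525e-09 m²
R_1 = (1.72×10^-8)(0.925)/(2.525e-09) = 6.301 Ω
Seg 2: A = π(d/2)² = π(2.0000e-04 m)² = 1.257e-07 m²
R_2 = (5.69×10^-8)(1.84)/(1.257e-07) = 0.8331 Ω
Seg 3: A = π(d/2)² = π(6.9500e-05 m)² = 1.517e-08 m²
R_3 = (5.11×10^-7)(0.108)/(1.517e-08) = 3.637 Ω
R_total = R_1 + R_2 + R_3 = 10.8 Ω

10.8 Ω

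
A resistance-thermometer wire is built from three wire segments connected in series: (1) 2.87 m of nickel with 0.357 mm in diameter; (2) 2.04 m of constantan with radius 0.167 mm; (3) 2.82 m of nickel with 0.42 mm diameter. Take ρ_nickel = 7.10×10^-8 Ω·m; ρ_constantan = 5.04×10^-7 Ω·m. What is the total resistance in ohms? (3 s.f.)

Seg 1: A = π(d/2)² = π(1.7850e-04 m)² = 1.001e-07 m²
R_1 = (7.10×10^-8)(2.87)/(1.001e-07) = 2.036 Ω
Seg 2: A = πr² = π(1.6700e-04 m)² = 8.762e-08 m²
R_2 = (5.04×10^-7)(2.04)/(8.762e-08) = 11.73 Ω
Seg 3: A = π(d/2)² = π(2.1000e-04 m)² = 1.385e-07 m²
R_3 = (7.10×10^-8)(2.82)/(1.385e-07) = 1.445 Ω
R_total = R_1 + R_2 + R_3 = 15.2 Ω

15.2 Ω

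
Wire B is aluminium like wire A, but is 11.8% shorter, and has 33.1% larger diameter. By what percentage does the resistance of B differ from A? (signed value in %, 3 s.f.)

-50.2%

R ∝ L/d², so R_B/R_A = (1 − 11.8/100) × (1 + 33.1/100)⁻²
= 0.882 × 0.5645 = 0.4979
(R_B − R_A)/R_A = 0.4979 − 1 = -50.2%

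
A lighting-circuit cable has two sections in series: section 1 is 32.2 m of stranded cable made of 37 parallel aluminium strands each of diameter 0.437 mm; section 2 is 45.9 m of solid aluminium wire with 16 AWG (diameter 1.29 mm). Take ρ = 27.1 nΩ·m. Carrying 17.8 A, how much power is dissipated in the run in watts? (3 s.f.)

ρ = 27.1 nΩ·m = 2.71×10^-8 Ω·m
Section 1: A_strand = π(2.1850e-04)² = 1.500e-07 m²; R₁ = ρL/(N·A_s) = (2.71×10^-8)(32.2)/(37×1.500e-07) = 0.1572 Ω
Section 2: A = π(1.29/2 mm)² = π(6.4500e-04 m)² = 1.307e-06 m²
R₂ = (2.71×10^-8)(45.9)/(1.307e-06) = 0.9517 Ω
R = R₁ + R₂ = 1.109 Ω
P = I²R = (17.8)² × 1.109 = 351 W

351 W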